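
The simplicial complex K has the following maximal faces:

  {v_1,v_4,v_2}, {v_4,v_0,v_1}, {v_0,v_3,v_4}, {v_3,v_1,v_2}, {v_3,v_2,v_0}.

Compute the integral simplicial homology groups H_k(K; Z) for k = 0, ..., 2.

Take the total order v_0 < v_1 < v_2 < v_3 < v_4 on the vertex set. Then K (dimension 2) consists of the simplices:

  0-simplices (5): [v_0], [v_1], [v_2], [v_3], [v_4]
  1-simplices (10): [v_0,v_1], [v_0,v_2], [v_0,v_3], [v_0,v_4], [v_1,v_2], [v_1,v_3], [v_1,v_4], [v_2,v_3], [v_2,v_4], [v_3,v_4]
  2-simplices (5): [v_0,v_1,v_4], [v_0,v_2,v_3], [v_0,v_3,v_4], [v_1,v_2,v_3], [v_1,v_2,v_4]

giving chain groups C_0 ≅ Z^5, C_1 ≅ Z^10, C_2 ≅ Z^5.

The boundary map ∂_1: C_1 → C_0 is given by ∂[p,q] = [q] − [p].
As a 5×10 matrix over Z this has rank 4, with invariant factors (1,1,1,1).

∂_2: C_2 → C_1 maps a triangle to the signed sum of its edges. For instance
  ∂[v_0,v_1,v_4] = [v_1,v_4] − [v_0,v_4] + [v_0,v_1],
  ∂[v_1,v_2,v_3] = [v_2,v_3] − [v_1,v_3] + [v_1,v_2].
The 10×5 boundary matrix has rank 5 and Smith normal form diag(1,1,1,1,1).

Reading off H_k = ker ∂_k / im ∂_{k+1}:

  H_0: rank C_0 − rank ∂_1 = 5 − 4 = 1, and the invariant factors of ∂_1 are all 1, so H_0 ≅ Z.
  H_1: rank ker ∂_1 − rank ∂_2 = (10 − 4) − 5 = 1, and the invariant factors of ∂_2 are all 1, so H_1 ≅ Z.
  H_2: rank ker ∂_2 − rank ∂_3 = (5 − 5) − 0 = 0, and there is no ∂_3, so H_2 ≅ 0.

(K is a triangulation of the Möbius band.)

H_0 ≅ Z,  H_1 ≅ Z,  H_2 = 0.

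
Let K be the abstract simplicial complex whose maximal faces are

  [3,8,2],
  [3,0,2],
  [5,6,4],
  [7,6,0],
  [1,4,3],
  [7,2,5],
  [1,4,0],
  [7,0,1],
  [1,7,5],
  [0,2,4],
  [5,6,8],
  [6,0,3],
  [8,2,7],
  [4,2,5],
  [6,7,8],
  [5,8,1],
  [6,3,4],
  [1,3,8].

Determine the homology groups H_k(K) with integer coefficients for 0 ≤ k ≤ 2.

H_0 ≅ Z,  H_1 ≅ Z ⊕ Z/2,  H_2 = 0.

Fix the vertex order 0 < 1 < 2 < 3 < 4 < 5 < 6 < 7 < 8 and write every simplex with vertices in increasing order. Then dim K = 2 and the simplices of K are:

  0-simplices (9): [0], [1], [2], [3], [4], [5], [6], [7], [8]
  1-simplices (27): (27 of them)
  2-simplices (18): [0,1,4], [0,1,7], [0,2,3], [0,2,4], [0,3,6], [0,6,7], [1,3,4], [1,3,8], [1,5,7], [1,5,8], [2,3,8], [2,4,5], [2,5,7], [2,7,8], [3,4,6], [4,5,6], [5,6,8], [6,7,8]

Hence C_0 ≅ Z^9, C_1 ≅ Z^27, C_2 ≅ Z^18.

Boundary ∂_1: C_1 → C_0 sends each edge [p,q] (with p < q) to q − p. For instance
  ∂[1,3] = [3] − [1].
This gives a 9×27 integer matrix of rank 8; reducing to Smith normal form yields diagonal entries (1,1,1,1,1,1,1,1).

Boundary ∂_2: C_2 → C_1 acts by ∂[p,q,r] = [q,r] − [p,r] + [p,q]. For instance
  ∂[2,3,8] = [3,8] − [2,8] + [2,3],
  ∂[1,3,4] = [3,4] − [1,4] + [1,3].
As a 27×18 matrix over Z this has rank 18, with invariant factors (1,1,1,1,1,1,1,1,1,1,1,1,1,1,1,1,1,2).

From H_k ≅ ker(∂_k) / im(∂_{k+1}) we obtain:

  H_0: rank C_0 − rank ∂_1 = 9 − 8 = 1, and the invariant factors of ∂_1 are all 1, so H_0 = Z.
  H_1: rank ker ∂_1 − rank ∂_2 = (27 − 8) − 18 = 1, and ∂_2 has invariant factor 2 > 1, so H_1 = Z ⊕ Z/2.
  H_2: rank ker ∂_2 − rank ∂_3 = (18 − 18) − 0 = 0, and there is no ∂_3, so H_2 = 0.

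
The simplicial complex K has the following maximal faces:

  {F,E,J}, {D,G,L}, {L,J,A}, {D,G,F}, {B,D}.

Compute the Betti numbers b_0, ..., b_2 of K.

b_0 = 1, b_1 = 1, b_2 = 0.

Order the vertices as A < B < D < E < F < G < J < L. Listing each simplex with vertices in this order, K has dimension 2 with simplices:

  0-simplices (8): A, B, D, E, F, G, J, L
  1-simplices (12): AJ, AL, BD, DF, DG, DL, EF, EJ, FG, FJ, GL, JL
  2-simplices (4): AJL, DFG, DGL, EFJ

so the chain groups are C_0 ≅ Z^8, C_1 ≅ Z^12, C_2 ≅ Z^4.

Boundary ∂_1: C_1 → C_0 maps an edge to its endpoints' difference, ∂[p,q] = q − p. For instance
  ∂DG = G − D.
This gives a 8×12 integer matrix of rank 7; reducing to Smith normal form yields diagonal entries (1,1,1,1,1,1,1).

Boundary ∂_2: C_2 → C_1 sends each 2-simplex [p,q,r] to [q,r] − [p,r] + [p,q]. For instance
  ∂DFG = FG − DG + DF,
  ∂DGL = GL − DL + DG.
As a 12×4 matrix over Z this has rank 4, with invariant factors (1,1,1,1).

Computing H_k = (kernel of ∂_k) / (image of ∂_{k+1}):

  H_0: rank C_0 − rank ∂_1 = 8 − 7 = 1, and the invariant factors of ∂_1 are all 1, so H_0 = Z.
  H_1: rank ker ∂_1 − rank ∂_2 = (12 − 7) − 4 = 1, and the invariant factors of ∂_2 are all 1, so H_1 = Z.
  H_2: rank ker ∂_2 − rank ∂_3 = (4 − 4) − 0 = 0, and there is no ∂_3, so H_2 = 0.

As a check, the Euler characteristic is 8 − 12 + 4 = 0, which agrees with 1 − 1 + 0 = 0.

Hence the Betti numbers are b_0 = 1, b_1 = 1, b_2 = 0.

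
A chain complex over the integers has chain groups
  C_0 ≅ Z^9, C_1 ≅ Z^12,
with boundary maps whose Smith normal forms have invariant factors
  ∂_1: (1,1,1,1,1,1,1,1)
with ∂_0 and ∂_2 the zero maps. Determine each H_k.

H_0: b_0 = 9 − 0 − 8 = 1; torsion from ∂_1 factors > 1: none. So H_0 ≅ Z.
H_1: b_1 = 12 − 8 − 0 = 4; torsion from ∂_2 factors > 1: none. So H_1 ≅ Z^4.

H_0 ≅ Z,  H_1 ≅ Z^4.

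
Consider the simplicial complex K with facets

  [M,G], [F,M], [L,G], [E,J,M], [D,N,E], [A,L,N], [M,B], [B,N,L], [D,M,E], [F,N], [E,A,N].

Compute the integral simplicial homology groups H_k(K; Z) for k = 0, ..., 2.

We work with the vertex ordering A < B < D < E < F < G < J < L < M < N. The simplices of K, each written with vertices in increasing order, are:

  0-simplices (10): A, B, D, E, F, G, J, L, M, N
  1-simplices (18): AE, AL, AN, BL, BM, BN, DE, DM, DN, EJ, EM, EN, FM, FN, GL, GM, JM, LN
  2-simplices (6): AEN, ALN, BLN, DEM, DEN, EJM

so the chain groups are C_0 ≅ Z^10, C_1 ≅ Z^18, C_2 ≅ Z^6.

Boundary ∂_1: C_1 → C_0 maps an edge to its endpoints' difference, ∂[p,q] = q − p.
The resulting 10×18 matrix has rank 9, and its Smith normal form has invariant factors (1,1,1,1,1,1,1,1,1).

The boundary map ∂_2: C_2 → C_1 maps a triangle to the signed sum of its edges. For instance
  ∂BLN = LN − BN + BL,
  ∂DEN = EN − DN + DE.
As a 18×6 matrix over Z this has rank 6, with invariant factors (1,1,1,1,1,1).

Now H_k = ker ∂_k / im ∂_{k+1}, so:

  H_0: rank C_0 − rank ∂_1 = 10 − 9 = 1, and the invariant factors of ∂_1 are all 1, so H_0 ≅ Z.
  H_1: rank ker ∂_1 − rank ∂_2 = (18 − 9) − 6 = 3, and the invariant factors of ∂_2 are all 1, so H_1 ≅ Z^3.
  H_2: rank ker ∂_2 − rank ∂_3 = (6 − 6) − 0 = 0, and there is no ∂_3, so H_2 ≅ 0.

As a check, the Euler characteristic is 10 − 18 + 6 = -2, which agrees with 1 − 3 + 0 = -2.

H_0 ≅ Z,  H_1 ≅ Z^3,  H_2 = 0.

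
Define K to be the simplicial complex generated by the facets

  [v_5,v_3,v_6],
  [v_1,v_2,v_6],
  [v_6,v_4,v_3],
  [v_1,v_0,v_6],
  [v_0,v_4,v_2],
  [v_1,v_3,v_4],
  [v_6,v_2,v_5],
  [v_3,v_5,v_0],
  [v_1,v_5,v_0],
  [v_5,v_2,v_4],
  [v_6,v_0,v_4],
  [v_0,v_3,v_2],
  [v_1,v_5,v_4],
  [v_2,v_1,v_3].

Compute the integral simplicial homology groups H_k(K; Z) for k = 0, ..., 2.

We work with the vertex ordering v_0 < v_1 < v_2 < v_3 < v_4 < v_5 < v_6. The simplices of K, each written with vertices in increasing order, are:

  0-simplices (7): [v_0], [v_1], [v_2], [v_3], [v_4], [v_5], [v_6]
  1-simplices (21): (21 of them)
  2-simplices (14): (14 of them)

giving chain groups C_0 ≅ Z^7, C_1 ≅ Z^21, C_2 ≅ Z^14.

The boundary map ∂_1: C_1 → C_0 is given by ∂[p,q] = [q] − [p]. For instance
  ∂[v_0,v_1] = [v_1] − [v_0].
This gives a 7×21 integer matrix of rank 6; reducing to Smith normal form yields diagonal entries (1,1,1,1,1,1).

Boundary ∂_2: C_2 → C_1 maps a triangle to the signed sum of its edges. For instance
  ∂[v_0,v_1,v_6] = [v_1,v_6] − [v_0,v_6] + [v_0,v_1],
  ∂[v_1,v_2,v_6] = [v_2,v_6] − [v_1,v_6] + [v_1,v_2].
This gives a 21×14 integer matrix of rank 13; reducing to Smith normal form yields diagonal entries (1,1,1,1,1,1,1,1,1,1,1,1,1).

Computing H_k = (kernel of ∂_k) / (image of ∂_{k+1}):

  H_0: rank C_0 − rank ∂_1 = 7 − 6 = 1, and the invariant factors of ∂_1 are all 1, so H_0 = Z.
  H_1: rank ker ∂_1 − rank ∂_2 = (21 − 6) − 13 = 2, and the invariant factors of ∂_2 are all 1, so H_1 = Z^2.
  H_2: rank ker ∂_2 − rank ∂_3 = (14 − 13) − 0 = 1, and there is no ∂_3, so H_2 = Z.

As a check, the Euler characteristic is 7 − 21 + 14 = 0, which agrees with 1 − 2 + 1 = 0.
(K is a triangulation of the torus T^2.)

H_0 ≅ Z,  H_1 ≅ Z^2,  H_2 ≅ Z.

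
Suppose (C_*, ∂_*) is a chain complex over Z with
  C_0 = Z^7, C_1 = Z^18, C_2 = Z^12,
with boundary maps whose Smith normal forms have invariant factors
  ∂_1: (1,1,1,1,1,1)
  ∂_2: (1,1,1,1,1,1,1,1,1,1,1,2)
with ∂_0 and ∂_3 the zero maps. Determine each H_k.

H_0: b_0 = 7 − 0 − 6 = 1; torsion from ∂_1 factors > 1: none. So H_0 ≅ Z.
H_1: b_1 = 18 − 6 − 12 = 0; torsion from ∂_2 factors > 1: [2]. So H_1 ≅ Z/2.
H_2: b_2 = 12 − 12 − 0 = 0; torsion from ∂_3 factors > 1: none. So H_2 ≅ 0.

H_0 ≅ Z,  H_1 ≅ Z/2,  H_2 = 0.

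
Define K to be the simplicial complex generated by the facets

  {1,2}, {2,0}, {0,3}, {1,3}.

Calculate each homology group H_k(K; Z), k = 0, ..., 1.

H_0 = Z,  H_1 = Z.

K has 4 vertices, 4 edges.
rank ∂_0 = 0, rank ∂_1 = 3 ⇒ b_0 = 4 − 0 − 3 = 1; all invariant factors of ∂_1 are 1 so no torsion. So H_0 ≅ Z.
rank ∂_1 = 3, rank ∂_2 = 0 ⇒ b_1 = 4 − 3 − 0 = 1. So H_1 ≅ Z.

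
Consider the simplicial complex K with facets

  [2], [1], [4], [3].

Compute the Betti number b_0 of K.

Take the total order 1 < 2 < 3 < 4 on the vertex set. Then K (dimension 0) consists of the simplices:

  0-simplices (4): [1], [2], [3], [4]

so the chain groups are C_0 ≅ Z^4.

Reading off H_k = ker ∂_k / im ∂_{k+1}:

  H_0: rank C_0 − rank ∂_1 = 4 − 0 = 4, and there is no ∂_1, so H_0 = Z^4.

Hence the Betti numbers are b_0 = 4.

b_0 = 4.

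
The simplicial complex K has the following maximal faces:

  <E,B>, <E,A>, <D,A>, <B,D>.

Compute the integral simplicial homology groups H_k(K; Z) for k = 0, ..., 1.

H_0 ≅ Z,  H_1 ≅ Z.

Order the vertices as A < B < D < E. Listing each simplex with vertices in this order, K has dimension 1 with simplices:

  0-simplices (4): A, B, D, E
  1-simplices (4): AD, AE, BD, BE

Hence C_0 ≅ Z^4, C_1 ≅ Z^4.

The boundary map ∂_1: C_1 → C_0 is given by ∂[p,q] = [q] − [p]. For instance
  ∂AE = E − A.
The 4×4 boundary matrix has rank 3 and Smith normal form diag(1,1,1).

Reading off H_k = ker ∂_k / im ∂_{k+1}:

  H_0: rank C_0 − rank ∂_1 = 4 − 3 = 1, and the invariant factors of ∂_1 are all 1, so H_0 ≅ Z.
  H_1: rank ker ∂_1 − rank ∂_2 = (4 − 3) − 0 = 1, and there is no ∂_2, so H_1 ≅ Z.

(K is a triangulation of the circle S^1.)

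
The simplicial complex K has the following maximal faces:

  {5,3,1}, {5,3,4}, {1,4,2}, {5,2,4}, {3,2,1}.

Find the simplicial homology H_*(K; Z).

H_0 ≅ Z,  H_1 ≅ Z,  H_2 = 0.

We work with the vertex ordering 1 < 2 < 3 < 4 < 5. The simplices of K, each written with vertices in increasing order, are:

  0-simplices (5): [1], [2], [3], [4], [5]
  1-simplices (10): [1,2], [1,3], [1,4], [1,5], [2,3], [2,4], [2,5], [3,4], [3,5], [4,5]
  2-simplices (5): [1,2,3], [1,2,4], [1,3,5], [2,4,5], [3,4,5]

Hence C_0 ≅ Z^5, C_1 ≅ Z^10, C_2 ≅ Z^5.

Boundary ∂_1: C_1 → C_0 sends each edge [p,q] (with p < q) to q − p. For instance
  ∂[1,3] = [3] − [1].
The resulting 5×10 matrix has rank 4, and its Smith normal form has invariant factors (1,1,1,1).

Boundary ∂_2: C_2 → C_1 acts by ∂[p,q,r] = [q,r] − [p,r] + [p,q]. For instance
  ∂[2,4,5] = [4,5] − [2,5] + [2,4],
  ∂[1,3,5] = [3,5] − [1,5] + [1,3].
This gives a 10×5 integer matrix of rank 5; reducing to Smith normal form yields diagonal entries (1,1,1,1,1).

Now H_k = ker ∂_k / im ∂_{k+1}, so:

  H_0: rank C_0 − rank ∂_1 = 5 − 4 = 1, and the invariant factors of ∂_1 are all 1, so H_0 = Z.
  H_1: rank ker ∂_1 − rank ∂_2 = (10 − 4) − 5 = 1, and the invariant factors of ∂_2 are all 1, so H_1 = Z.
  H_2: rank ker ∂_2 − rank ∂_3 = (5 − 5) − 0 = 0, and there is no ∂_3, so H_2 = 0.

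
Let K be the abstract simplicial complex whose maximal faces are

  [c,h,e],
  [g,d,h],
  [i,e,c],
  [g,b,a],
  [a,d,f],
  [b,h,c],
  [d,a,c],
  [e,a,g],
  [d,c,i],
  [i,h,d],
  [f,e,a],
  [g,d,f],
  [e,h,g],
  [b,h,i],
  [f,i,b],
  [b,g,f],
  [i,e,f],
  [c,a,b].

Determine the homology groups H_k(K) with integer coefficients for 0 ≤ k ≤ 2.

We work with the vertex ordering a < b < c < d < e < f < g < h < i. The simplices of K, each written with vertices in increasing order, are:

  0-simplices (9): a, b, c, d, e, f, g, h, i
  1-simplices (27): ab, ac, ad, ae, af, ag, bc, bf, bg, bh, bi, cd, ce, ch, ci, df, dg, dh, di, ef, eg, eh, ei, fg, fi, gh, hi
  2-simplices (18): abc, abg, acd, adf, aef, aeg, bch, bfg, bfi, bhi, cdi, ceh, cei, dfg, dgh, dhi, efi, egh

Hence C_0 ≅ Z^9, C_1 ≅ Z^27, C_2 ≅ Z^18.

∂_1: C_1 → C_0 maps an edge to its endpoints' difference, ∂[p,q] = q − p.
As a 9×27 matrix over Z this has rank 8, with invariant factors (1,1,1,1,1,1,1,1).

Boundary ∂_2: C_2 → C_1 maps a triangle to the signed sum of its edges. For instance
  ∂abc = bc − ac + ab,
  ∂dhi = hi − di + dh.
The 27×18 boundary matrix has rank 18 and Smith normal form diag(1,1,1,1,1,1,1,1,1,1,1,1,1,1,1,1,1,2).

Reading off H_k = ker ∂_k / im ∂_{k+1}:

  H_0: rank C_0 − rank ∂_1 = 9 − 8 = 1, and the invariant factors of ∂_1 are all 1, so H_0 ≅ Z.
  H_1: rank ker ∂_1 − rank ∂_2 = (27 − 8) − 18 = 1, and ∂_2 has invariant factor 2 > 1, so H_1 ≅ Z ⊕ Z/2.
  H_2: rank ker ∂_2 − rank ∂_3 = (18 − 18) − 0 = 0, and there is no ∂_3, so H_2 ≅ 0.

As a check, the Euler characteristic is 9 − 27 + 18 = 0, which agrees with 1 − 1 + 0 = 0.
(K is a triangulation of the Klein bottle.)

H_0 ≅ Z,  H_1 ≅ Z ⊕ Z/2,  H_2 = 0.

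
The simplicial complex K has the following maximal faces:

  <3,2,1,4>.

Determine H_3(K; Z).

H_3 ≅ 0.

K has 4 vertices, 6 edges, 4 triangles, 1 3-simplex.
rank ∂_3 = 1, rank ∂_4 = 0 ⇒ b_3 = 1 − 1 − 0 = 0. So H_3 = 0.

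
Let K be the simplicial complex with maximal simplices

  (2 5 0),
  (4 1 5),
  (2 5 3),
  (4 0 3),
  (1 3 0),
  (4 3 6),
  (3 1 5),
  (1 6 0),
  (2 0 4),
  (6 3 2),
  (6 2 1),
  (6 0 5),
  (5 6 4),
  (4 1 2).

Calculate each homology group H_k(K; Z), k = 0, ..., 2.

We work with the vertex ordering 0 < 1 < 2 < 3 < 4 < 5 < 6. The simplices of K, each written with vertices in increasing order, are:

  0-simplices (7): [0], [1], [2], [3], [4], [5], [6]
  1-simplices (21): [0,1], [0,2], [0,3], [0,4], [0,5], [0,6], [1,2], [1,3], [1,4], [1,5], [1,6], [2,3], [2,4], [2,5], [2,6], [3,4], [3,5], [3,6], [4,5], [4,6], [5,6]
  2-simplices (14): [0,1,3], [0,1,6], [0,2,4], [0,2,5], [0,3,4], [0,5,6], [1,2,4], [1,2,6], [1,3,5], [1,4,5], [2,3,5], [2,3,6], [3,4,6], [4,5,6]

so the chain groups are C_0 ≅ Z^7, C_1 ≅ Z^21, C_2 ≅ Z^14.

∂_1: C_1 → C_0 maps an edge to its endpoints' difference, ∂[p,q] = q − p. For instance
  ∂[1,4] = [4] − [1].
This gives a 7×21 integer matrix of rank 6; reducing to Smith normal form yields diagonal entries (1,1,1,1,1,1).

∂_2: C_2 → C_1 acts by ∂[p,q,r] = [q,r] − [p,r] + [p,q]. For instance
  ∂[0,2,5] = [2,5] − [0,5] + [0,2],
  ∂[0,1,3] = [1,3] − [0,3] + [0,1].
As a 21×14 matrix over Z this has rank 13, with invariant factors (1,1,1,1,1,1,1,1,1,1,1,1,1).

Computing H_k = (kernel of ∂_k) / (image of ∂_{k+1}):

  H_0: rank C_0 − rank ∂_1 = 7 − 6 = 1, and the invariant factors of ∂_1 are all 1, so H_0 = Z.
  H_1: rank ker ∂_1 − rank ∂_2 = (21 − 6) − 13 = 2, and the invariant factors of ∂_2 are all 1, so H_1 = Z^2.
  H_2: rank ker ∂_2 − rank ∂_3 = (14 − 13) − 0 = 1, and there is no ∂_3, so H_2 = Z.

As a check, the Euler characteristic is 7 − 21 + 14 = 0, which agrees with 1 − 2 + 1 = 0.
(K is a triangulation of the torus T^2.)

H_0 = Z,  H_1 = Z^2,  H_2 = Z.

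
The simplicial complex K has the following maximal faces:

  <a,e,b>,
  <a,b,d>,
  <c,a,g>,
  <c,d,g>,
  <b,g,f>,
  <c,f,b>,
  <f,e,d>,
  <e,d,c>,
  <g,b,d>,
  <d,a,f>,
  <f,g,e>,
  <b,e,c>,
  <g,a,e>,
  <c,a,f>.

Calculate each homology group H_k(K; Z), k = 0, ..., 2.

H_0 ≅ Z,  H_1 ≅ Z^2,  H_2 ≅ Z.

K has 7 vertices, 21 edges, 14 triangles.
rank ∂_0 = 0, rank ∂_1 = 6 ⇒ b_0 = 7 − 0 − 6 = 1; all invariant factors of ∂_1 are 1 so no torsion. So H_0 = Z.
rank ∂_1 = 6, rank ∂_2 = 13 ⇒ b_1 = 21 − 6 − 13 = 2; all invariant factors of ∂_2 are 1 so no torsion. So H_1 = Z^2.
rank ∂_2 = 13, rank ∂_3 = 0 ⇒ b_2 = 14 − 13 − 0 = 1. So H_2 = Z.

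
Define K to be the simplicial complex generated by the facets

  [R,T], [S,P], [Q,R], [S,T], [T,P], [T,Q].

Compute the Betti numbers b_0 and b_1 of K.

b_0 = 1, b_1 = 2.

Take the total order P < Q < R < S < T on the vertex set. Then K (dimension 1) consists of the simplices:

  0-simplices (5): P, Q, R, S, T
  1-simplices (6): PS, PT, QR, QT, RT, ST

so the chain groups are C_0 ≅ Z^5, C_1 ≅ Z^6.

Boundary ∂_1: C_1 → C_0 maps an edge to its endpoints' difference, ∂[p,q] = q − p. For instance
  ∂RT = T − R.
The 5×6 boundary matrix has rank 4 and Smith normal form diag(1,1,1,1).

Computing H_k = (kernel of ∂_k) / (image of ∂_{k+1}):

  H_0: rank C_0 − rank ∂_1 = 5 − 4 = 1, and the invariant factors of ∂_1 are all 1, so H_0 = Z.
  H_1: rank ker ∂_1 − rank ∂_2 = (6 − 4) − 0 = 2, and there is no ∂_2, so H_1 = Z^2.

As a check, the Euler characteristic is 5 − 6 = -1, which agrees with 1 − 2 = -1.

Hence the Betti numbers are b_0 = 1, b_1 = 2.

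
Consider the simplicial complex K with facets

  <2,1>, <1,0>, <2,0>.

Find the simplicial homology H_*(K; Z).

H_0 ≅ Z,  H_1 ≅ Z.

Take the total order 0 < 1 < 2 on the vertex set. Then K (dimension 1) consists of the simplices:

  0-simplices (3): [0], [1], [2]
  1-simplices (3): [0,1], [0,2], [1,2]

giving chain groups C_0 ≅ Z^3, C_1 ≅ Z^3.

The boundary map ∂_1: C_1 → C_0 sends each edge [p,q] (with p < q) to q − p.
The 3×3 boundary matrix has rank 2 and Smith normal form diag(1,1).

From H_k ≅ ker(∂_k) / im(∂_{k+1}) we obtain:

  H_0: rank C_0 − rank ∂_1 = 3 − 2 = 1, and the invariant factors of ∂_1 are all 1, so H_0 = Z.
  H_1: rank ker ∂_1 − rank ∂_2 = (3 − 2) − 0 = 1, and there is no ∂_2, so H_1 = Z.

As a check, the Euler characteristic is 3 − 3 = 0, which agrees with 1 − 1 = 0.
(K is a triangulation of the circle S^1.)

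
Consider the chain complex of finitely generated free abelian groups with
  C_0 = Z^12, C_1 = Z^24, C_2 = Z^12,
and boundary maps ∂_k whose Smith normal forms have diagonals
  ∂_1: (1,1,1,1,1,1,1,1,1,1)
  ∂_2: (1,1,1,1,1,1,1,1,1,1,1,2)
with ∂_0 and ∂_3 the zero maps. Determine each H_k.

H_0 ≅ Z^2,  H_1 ≅ Z^2 ⊕ Z/2,  H_2 = 0.

H_0: b_0 = 12 − 0 − 10 = 2; torsion from ∂_1 factors > 1: none. So H_0 ≅ Z^2.
H_1: b_1 = 24 − 10 − 12 = 2; torsion from ∂_2 factors > 1: [2]. So H_1 ≅ Z^2 ⊕ Z/2.
H_2: b_2 = 12 − 12 − 0 = 0; torsion from ∂_3 factors > 1: none. So H_2 ≅ 0.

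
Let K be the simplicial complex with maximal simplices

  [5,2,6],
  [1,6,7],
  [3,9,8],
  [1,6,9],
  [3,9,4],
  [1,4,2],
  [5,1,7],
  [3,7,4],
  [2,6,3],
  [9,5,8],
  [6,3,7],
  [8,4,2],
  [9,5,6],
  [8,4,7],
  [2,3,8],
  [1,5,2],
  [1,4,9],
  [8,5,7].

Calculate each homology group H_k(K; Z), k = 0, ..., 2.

H_0 = Z,  H_1 = Z ⊕ Z/2,  H_2 = 0.

Take the total order 1 < 2 < 3 < 4 < 5 < 6 < 7 < 8 < 9 on the vertex set. Then K (dimension 2) consists of the simplices:

  0-simplices (9): [1], [2], [3], [4], [5], [6], [7], [8], [9]
  1-simplices (27): (27 of them)
  2-simplices (18): [1,2,4], [1,2,5], [1,4,9], [1,5,7], [1,6,7], [1,6,9], [2,3,6], [2,3,8], [2,4,8], [2,5,6], [3,4,7], [3,4,9], [3,6,7], [3,8,9], [4,7,8], [5,6,9], [5,7,8], [5,8,9]

giving chain groups C_0 ≅ Z^9, C_1 ≅ Z^27, C_2 ≅ Z^18.

Boundary ∂_1: C_1 → C_0 sends each edge [p,q] (with p < q) to q − p. For instance
  ∂[3,9] = [9] − [3].
As a 9×27 matrix over Z this has rank 8, with invariant factors (1,1,1,1,1,1,1,1).

The boundary map ∂_2: C_2 → C_1 sends each 2-simplex [p,q,r] to [q,r] − [p,r] + [p,q]. For instance
  ∂[2,3,6] = [3,6] − [2,6] + [2,3],
  ∂[1,4,9] = [4,9] − [1,9] + [1,4].
The resulting 27×18 matrix has rank 18, and its Smith normal form has invariant factors (1,1,1,1,1,1,1,1,1,1,1,1,1,1,1,1,1,2).

Computing H_k = (kernel of ∂_k) / (image of ∂_{k+1}):

  H_0: rank C_0 − rank ∂_1 = 9 − 8 = 1, and the invariant factors of ∂_1 are all 1, so H_0 ≅ Z.
  H_1: rank ker ∂_1 − rank ∂_2 = (27 − 8) − 18 = 1, and ∂_2 has invariant factor 2 > 1, so H_1 ≅ Z ⊕ Z/2.
  H_2: rank ker ∂_2 − rank ∂_3 = (18 − 18) − 0 = 0, and there is no ∂_3, so H_2 ≅ 0.

As a check, the Euler characteristic is 9 − 27 + 18 = 0, which agrees with 1 − 1 + 0 = 0.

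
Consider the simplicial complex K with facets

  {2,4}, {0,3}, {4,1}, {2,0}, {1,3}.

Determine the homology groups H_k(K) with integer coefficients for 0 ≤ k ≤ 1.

H_0 ≅ Z,  H_1 ≅ Z.

Fix the vertex order 0 < 1 < 2 < 3 < 4 and write every simplex with vertices in increasing order. Then dim K = 1 and the simplices of K are:

  0-simplices (5): [0], [1], [2], [3], [4]
  1-simplices (5): [0,2], [0,3], [1,3], [1,4], [2,4]

giving chain groups C_0 ≅ Z^5, C_1 ≅ Z^5.

∂_1: C_1 → C_0 sends each edge [p,q] (with p < q) to q − p. For instance
  ∂[1,3] = [3] − [1].
As a 5×5 matrix over Z this has rank 4, with invariant factors (1,1,1,1).

Reading off H_k = ker ∂_k / im ∂_{k+1}:

  H_0: rank C_0 − rank ∂_1 = 5 − 4 = 1, and the invariant factors of ∂_1 are all 1, so H_0 = Z.
  H_1: rank ker ∂_1 − rank ∂_2 = (5 − 4) − 0 = 1, and there is no ∂_2, so H_1 = Z.

(K is a triangulation of the circle S^1.)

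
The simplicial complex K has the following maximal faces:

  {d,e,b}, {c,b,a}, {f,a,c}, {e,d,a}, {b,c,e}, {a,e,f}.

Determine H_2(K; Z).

H_2 ≅ 0.

We work with the vertex ordering a < b < c < d < e < f. The simplices of K, each written with vertices in increasing order, are:

  0-simplices (6): a, b, c, d, e, f
  1-simplices (12): ab, ac, ad, ae, af, bc, bd, be, ce, cf, de, ef
  2-simplices (6): abc, acf, ade, aef, bce, bde

Hence C_0 ≅ Z^6, C_1 ≅ Z^12, C_2 ≅ Z^6.

∂_1: C_1 → C_0 sends each edge [p,q] (with p < q) to q − p.
This gives a 6×12 integer matrix of rank 5; reducing to Smith normal form yields diagonal entries (1,1,1,1,1).

Boundary ∂_2: C_2 → C_1 sends each 2-simplex [p,q,r] to [q,r] − [p,r] + [p,q]. For instance
  ∂aef = ef − af + ae,
  ∂bce = ce − be + bc.
The resulting 12×6 matrix has rank 6, and its Smith normal form has invariant factors (1,1,1,1,1,1).

Now H_k = ker ∂_k / im ∂_{k+1}, so:

  H_2: rank ker ∂_2 − rank ∂_3 = (6 − 6) − 0 = 0, and there is no ∂_3, so H_2 ≅ 0.

(K is a triangulation of the cylinder S^1 x I.)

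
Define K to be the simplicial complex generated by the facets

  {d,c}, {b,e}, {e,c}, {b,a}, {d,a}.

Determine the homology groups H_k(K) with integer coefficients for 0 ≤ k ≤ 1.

We work with the vertex ordering a < b < c < d < e. The simplices of K, each written with vertices in increasing order, are:

  0-simplices (5): a, b, c, d, e
  1-simplices (5): ab, ad, be, cd, ce

so the chain groups are C_0 ≅ Z^5, C_1 ≅ Z^5.

The boundary map ∂_1: C_1 → C_0 is given by ∂[p,q] = [q] − [p].
The resulting 5×5 matrix has rank 4, and its Smith normal form has invariant factors (1,1,1,1).

Now H_k = ker ∂_k / im ∂_{k+1}, so:

  H_0: rank C_0 − rank ∂_1 = 5 − 4 = 1, and the invariant factors of ∂_1 are all 1, so H_0 = Z.
  H_1: rank ker ∂_1 − rank ∂_2 = (5 − 4) − 0 = 1, and there is no ∂_2, so H_1 = Z.

H_0 ≅ Z,  H_1 ≅ Z.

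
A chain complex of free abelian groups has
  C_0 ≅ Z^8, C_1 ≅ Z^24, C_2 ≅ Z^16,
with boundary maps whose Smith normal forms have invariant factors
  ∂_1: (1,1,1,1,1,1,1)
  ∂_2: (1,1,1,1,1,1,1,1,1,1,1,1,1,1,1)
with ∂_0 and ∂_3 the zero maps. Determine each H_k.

H_0 = Z,  H_1 = Z^2,  H_2 = Z.

H_0: b_0 = 8 − 0 − 7 = 1; torsion from ∂_1 factors > 1: none. So H_0 = Z.
H_1: b_1 = 24 − 7 − 15 = 2; torsion from ∂_2 factors > 1: none. So H_1 = Z^2.
H_2: b_2 = 16 − 15 − 0 = 1; torsion from ∂_3 factors > 1: none. So H_2 = Z.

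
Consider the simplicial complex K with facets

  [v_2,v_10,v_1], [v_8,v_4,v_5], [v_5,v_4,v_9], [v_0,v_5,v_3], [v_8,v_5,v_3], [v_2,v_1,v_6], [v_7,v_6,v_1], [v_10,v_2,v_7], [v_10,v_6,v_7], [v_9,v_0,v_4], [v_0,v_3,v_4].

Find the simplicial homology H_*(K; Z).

Fix the vertex order v_0 < v_1 < v_2 < v_3 < v_4 < v_5 < v_6 < v_7 < v_8 < v_9 < v_10 and write every simplex with vertices in increasing order. Then dim K = 2 and the simplices of K are:

  0-simplices (11): [v_0], [v_1], [v_2], [v_3], [v_4], [v_5], [v_6], [v_7], [v_8], [v_9], [v_10]
  1-simplices (22): (22 of them)
  2-simplices (11): (11 of them)

so the chain groups are C_0 ≅ Z^11, C_1 ≅ Z^22, C_2 ≅ Z^11.

The boundary map ∂_1: C_1 → C_0 maps an edge to its endpoints' difference, ∂[p,q] = q − p. For instance
  ∂[v_5,v_9] = [v_9] − [v_5].
The resulting 11×22 matrix has rank 9, and its Smith normal form has invariant factors (1,1,1,1,1,1,1,1,1).

Boundary ∂_2: C_2 → C_1 sends each 2-simplex [p,q,r] to [q,r] − [p,r] + [p,q]. For instance
  ∂[v_0,v_4,v_9] = [v_4,v_9] − [v_0,v_9] + [v_0,v_4],
  ∂[v_1,v_6,v_7] = [v_6,v_7] − [v_1,v_7] + [v_1,v_6].
The resulting 22×11 matrix has rank 11, and its Smith normal form has invariant factors (1,1,1,1,1,1,1,1,1,1,1).

From H_k ≅ ker(∂_k) / im(∂_{k+1}) we obtain:

  H_0: rank C_0 − rank ∂_1 = 11 − 9 = 2, and the invariant factors of ∂_1 are all 1, so H_0 = Z^2.
  H_1: rank ker ∂_1 − rank ∂_2 = (22 − 9) − 11 = 2, and the invariant factors of ∂_2 are all 1, so H_1 = Z^2.
  H_2: rank ker ∂_2 − rank ∂_3 = (11 − 11) − 0 = 0, and there is no ∂_3, so H_2 = 0.

As a check, the Euler characteristic is 11 − 22 + 11 = 0, which agrees with 2 − 2 + 0 = 0.

H_0 ≅ Z^2,  H_1 ≅ Z^2,  H_2 = 0.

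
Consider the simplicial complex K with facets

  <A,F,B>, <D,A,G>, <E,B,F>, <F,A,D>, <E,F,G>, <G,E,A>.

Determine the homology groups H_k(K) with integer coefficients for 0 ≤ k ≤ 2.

H_0 = Z,  H_1 = Z,  H_2 = 0.

We work with the vertex ordering A < B < D < E < F < G. The simplices of K, each written with vertices in increasing order, are:

  0-simplices (6): A, B, D, E, F, G
  1-simplices (12): AB, AD, AE, AF, AG, BE, BF, DF, DG, EF, EG, FG
  2-simplices (6): ABF, ADF, ADG, AEG, BEF, EFG

so the chain groups are C_0 ≅ Z^6, C_1 ≅ Z^12, C_2 ≅ Z^6.

The boundary map ∂_1: C_1 → C_0 maps an edge to its endpoints' difference, ∂[p,q] = q − p. For instance
  ∂BE = E − B.
As a 6×12 matrix over Z this has rank 5, with invariant factors (1,1,1,1,1).

Boundary ∂_2: C_2 → C_1 maps a triangle to the signed sum of its edges. For instance
  ∂ADF = DF − AF + AD,
  ∂ADG = DG − AG + AD.
As a 12×6 matrix over Z this has rank 6, with invariant factors (1,1,1,1,1,1).

Now H_k = ker ∂_k / im ∂_{k+1}, so:

  H_0: rank C_0 − rank ∂_1 = 6 − 5 = 1, and the invariant factors of ∂_1 are all 1, so H_0 = Z.
  H_1: rank ker ∂_1 − rank ∂_2 = (12 − 5) − 6 = 1, and the invariant factors of ∂_2 are all 1, so H_1 = Z.
  H_2: rank ker ∂_2 − rank ∂_3 = (6 − 6) − 0 = 0, and there is no ∂_3, so H_2 = 0.

(K is a triangulation of the cylinder S^1 x I.)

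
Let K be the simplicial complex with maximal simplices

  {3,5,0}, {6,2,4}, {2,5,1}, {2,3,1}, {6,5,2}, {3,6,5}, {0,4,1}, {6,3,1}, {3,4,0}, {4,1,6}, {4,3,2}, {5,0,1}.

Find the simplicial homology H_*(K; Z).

Take the total order 0 < 1 < 2 < 3 < 4 < 5 < 6 on the vertex set. Then K (dimension 2) consists of the simplices:

  0-simplices (7): [0], [1], [2], [3], [4], [5], [6]
  1-simplices (18): [0,1], [0,3], [0,4], [0,5], [1,2], [1,3], [1,4], [1,5], [1,6], [2,3], [2,4], [2,5], [2,6], [3,4], [3,5], [3,6], [4,6], [5,6]
  2-simplices (12): [0,1,4], [0,1,5], [0,3,4], [0,3,5], [1,2,3], [1,2,5], [1,3,6], [1,4,6], [2,3,4], [2,4,6], [2,5,6], [3,5,6]

Hence C_0 ≅ Z^7, C_1 ≅ Z^18, C_2 ≅ Z^12.

∂_1: C_1 → C_0 maps an edge to its endpoints' difference, ∂[p,q] = q − p.
The resulting 7×18 matrix has rank 6, and its Smith normal form has invariant factors (1,1,1,1,1,1).

∂_2: C_2 → C_1 acts by ∂[p,q,r] = [q,r] − [p,r] + [p,q]. For instance
  ∂[0,1,5] = [1,5] − [0,5] + [0,1],
  ∂[2,4,6] = [4,6] − [2,6] + [2,4].
As a 18×12 matrix over Z this has rank 12, with invariant factors (1,1,1,1,1,1,1,1,1,1,1,2).

Now H_k = ker ∂_k / im ∂_{k+1}, so:

  H_0: rank C_0 − rank ∂_1 = 7 − 6 = 1, and the invariant factors of ∂_1 are all 1, so H_0 ≅ Z.
  H_1: rank ker ∂_1 − rank ∂_2 = (18 − 6) − 12 = 0, and ∂_2 has invariant factor 2 > 1, so H_1 ≅ Z_2.
  H_2: rank ker ∂_2 − rank ∂_3 = (12 − 12) − 0 = 0, and there is no ∂_3, so H_2 ≅ 0.

H_0 ≅ Z,  H_1 ≅ Z_2,  H_2 = 0.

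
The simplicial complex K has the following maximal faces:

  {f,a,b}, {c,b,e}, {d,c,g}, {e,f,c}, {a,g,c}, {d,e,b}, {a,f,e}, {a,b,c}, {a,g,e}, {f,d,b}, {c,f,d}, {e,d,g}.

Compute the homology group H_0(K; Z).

We work with the vertex ordering a < b < c < d < e < f < g. The simplices of K, each written with vertices in increasing order, are:

  0-simplices (7): a, b, c, d, e, f, g
  1-simplices (18): ab, ac, ae, af, ag, bc, bd, be, bf, cd, ce, cf, cg, de, df, dg, ef, eg
  2-simplices (12): abc, abf, acg, aef, aeg, bce, bde, bdf, cdf, cdg, cef, deg

giving chain groups C_0 ≅ Z^7, C_1 ≅ Z^18, C_2 ≅ Z^12.

The boundary map ∂_1: C_1 → C_0 is given by ∂[p,q] = [q] − [p]. For instance
  ∂cg = g − c.
As a 7×18 matrix over Z this has rank 6, with invariant factors (1,1,1,1,1,1).

∂_2: C_2 → C_1 acts by ∂[p,q,r] = [q,r] − [p,r] + [p,q]. For instance
  ∂aeg = eg − ag + ae,
  ∂abf = bf − af + ab.
The resulting 18×12 matrix has rank 12, and its Smith normal form has invariant factors (1,1,1,1,1,1,1,1,1,1,1,2).

Reading off H_k = ker ∂_k / im ∂_{k+1}:

  H_0: rank C_0 − rank ∂_1 = 7 − 6 = 1, and the invariant factors of ∂_1 are all 1, so H_0 = Z.

H_0 ≅ Z.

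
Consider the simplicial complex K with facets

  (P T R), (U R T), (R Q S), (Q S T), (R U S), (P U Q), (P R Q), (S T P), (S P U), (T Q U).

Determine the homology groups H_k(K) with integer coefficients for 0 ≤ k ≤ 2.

Take the total order P < Q < R < S < T < U on the vertex set. Then K (dimension 2) consists of the simplices:

  0-simplices (6): P, Q, R, S, T, U
  1-simplices (15): PQ, PR, PS, PT, PU, QR, QS, QT, QU, RS, RT, RU, ST, SU, TU
  2-simplices (10): PQR, PQU, PRT, PST, PSU, QRS, QST, QTU, RSU, RTU

so the chain groups are C_0 ≅ Z^6, C_1 ≅ Z^15, C_2 ≅ Z^10.

∂_1: C_1 → C_0 sends each edge [p,q] (with p < q) to q − p. For instance
  ∂ST = T − S.
The 6×15 boundary matrix has rank 5 and Smith normal form diag(1,1,1,1,1).

∂_2: C_2 → C_1 acts by ∂[p,q,r] = [q,r] − [p,r] + [p,q]. For instance
  ∂RSU = SU − RU + RS,
  ∂QST = ST − QT + QS.
The resulting 15×10 matrix has rank 10, and its Smith normal form has invariant factors (1,1,1,1,1,1,1,1,1,2).

Computing H_k = (kernel of ∂_k) / (image of ∂_{k+1}):

  H_0: rank C_0 − rank ∂_1 = 6 − 5 = 1, and the invariant factors of ∂_1 are all 1, so H_0 = Z.
  H_1: rank ker ∂_1 − rank ∂_2 = (15 − 5) − 10 = 0, and ∂_2 has invariant factor 2 > 1, so H_1 = Z/2Z.
  H_2: rank ker ∂_2 − rank ∂_3 = (10 − 10) − 0 = 0, and there is no ∂_3, so H_2 = 0.

H_0 = Z,  H_1 = Z/2Z,  H_2 = 0.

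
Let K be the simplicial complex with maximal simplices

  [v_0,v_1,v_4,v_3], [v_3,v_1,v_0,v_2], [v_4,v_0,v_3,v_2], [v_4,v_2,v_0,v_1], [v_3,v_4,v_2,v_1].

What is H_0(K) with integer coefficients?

H_0 ≅ Z.

Fix the vertex order v_0 < v_1 < v_2 < v_3 < v_4 and write every simplex with vertices in increasing order. Then dim K = 3 and the simplices of K are:

  0-simplices (5): [v_0], [v_1], [v_2], [v_3], [v_4]
  1-simplices (10): [v_0,v_1], [v_0,v_2], [v_0,v_3], [v_0,v_4], [v_1,v_2], [v_1,v_3], [v_1,v_4], [v_2,v_3], [v_2,v_4], [v_3,v_4]
  2-simplices (10): [v_0,v_1,v_2], [v_0,v_1,v_3], [v_0,v_1,v_4], [v_0,v_2,v_3], [v_0,v_2,v_4], [v_0,v_3,v_4], [v_1,v_2,v_3], [v_1,v_2,v_4], [v_1,v_3,v_4], [v_2,v_3,v_4]
  3-simplices (5): [v_0,v_1,v_2,v_3], [v_0,v_1,v_2,v_4], [v_0,v_1,v_3,v_4], [v_0,v_2,v_3,v_4], [v_1,v_2,v_3,v_4]

Hence C_0 ≅ Z^5, C_1 ≅ Z^10, C_2 ≅ Z^10, C_3 ≅ Z^5.

The boundary map ∂_1: C_1 → C_0 is given by ∂[p,q] = [q] − [p]. For instance
  ∂[v_1,v_2] = [v_2] − [v_1].
The resulting 5×10 matrix has rank 4, and its Smith normal form has invariant factors (1,1,1,1).

The boundary map ∂_2: C_2 → C_1 sends each 2-simplex [p,q,r] to [q,r] − [p,r] + [p,q]. For instance
  ∂[v_0,v_1,v_3] = [v_1,v_3] − [v_0,v_3] + [v_0,v_1],
  ∂[v_1,v_2,v_4] = [v_2,v_4] − [v_1,v_4] + [v_1,v_2].
This gives a 10×10 integer matrix of rank 6; reducing to Smith normal form yields diagonal entries (1,1,1,1,1,1).

∂_3: C_3 → C_2 sends each 3-simplex σ to the alternating sum Σ_i (−1)^i (σ with its i-th vertex removed). For instance
  ∂[v_0,v_1,v_3,v_4] = [v_1,v_3,v_4] − [v_0,v_3,v_4] + [v_0,v_1,v_4] − [v_0,v_1,v_3],
  ∂[v_1,v_2,v_3,v_4] = [v_2,v_3,v_4] − [v_1,v_3,v_4] + [v_1,v_2,v_4] − [v_1,v_2,v_3].
The 10×5 boundary matrix has rank 4 and Smith normal form diag(1,1,1,1).

From H_k ≅ ker(∂_k) / im(∂_{k+1}) we obtain:

  H_0: rank C_0 − rank ∂_1 = 5 − 4 = 1, and the invariant factors of ∂_1 are all 1, so H_0 = Z.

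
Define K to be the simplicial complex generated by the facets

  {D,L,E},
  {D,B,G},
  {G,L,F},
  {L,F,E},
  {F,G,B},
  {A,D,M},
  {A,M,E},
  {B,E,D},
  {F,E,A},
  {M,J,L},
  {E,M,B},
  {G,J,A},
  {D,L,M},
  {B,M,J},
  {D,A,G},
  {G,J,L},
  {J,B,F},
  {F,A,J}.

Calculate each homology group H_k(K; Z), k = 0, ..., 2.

Order the vertices as A < B < D < E < F < G < J < L < M. Listing each simplex with vertices in this order, K has dimension 2 with simplices:

  0-simplices (9): A, B, D, E, F, G, J, L, M
  1-simplices (27): AD, AE, AF, AG, AJ, AM, BD, BE, BF, BG, BJ, BM, DE, DG, DL, DM, EF, EL, EM, FG, FJ, FL, GJ, GL, JL, JM, LM
  2-simplices (18): ADG, ADM, AEF, AEM, AFJ, AGJ, BDE, BDG, BEM, BFG, BFJ, BJM, DEL, DLM, EFL, FGL, GJL, JLM

Hence C_0 ≅ Z^9, C_1 ≅ Z^27, C_2 ≅ Z^18.

Boundary ∂_1: C_1 → C_0 is given by ∂[p,q] = [q] − [p]. For instance
  ∂JL = L − J.
The resulting 9×27 matrix has rank 8, and its Smith normal form has invariant factors (1,1,1,1,1,1,1,1).

∂_2: C_2 → C_1 acts by ∂[p,q,r] = [q,r] − [p,r] + [p,q]. For instance
  ∂AEM = EM − AM + AE,
  ∂GJL = JL − GL + GJ.
The resulting 27×18 matrix has rank 18, and its Smith normal form has invariant factors (1,1,1,1,1,1,1,1,1,1,1,1,1,1,1,1,1,2).

Computing H_k = (kernel of ∂_k) / (image of ∂_{k+1}):

  H_0: rank C_0 − rank ∂_1 = 9 − 8 = 1, and the invariant factors of ∂_1 are all 1, so H_0 = Z.
  H_1: rank ker ∂_1 − rank ∂_2 = (27 − 8) − 18 = 1, and ∂_2 has invariant factor 2 > 1, so H_1 = Z ⊕ Z/2.
  H_2: rank ker ∂_2 − rank ∂_3 = (18 − 18) − 0 = 0, and there is no ∂_3, so H_2 = 0.

H_0 = Z,  H_1 = Z ⊕ Z/2,  H_2 = 0.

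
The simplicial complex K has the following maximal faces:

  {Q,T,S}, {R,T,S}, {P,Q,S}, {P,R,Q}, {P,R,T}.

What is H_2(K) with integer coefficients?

We work with the vertex ordering P < Q < R < S < T. The simplices of K, each written with vertices in increasing order, are:

  0-simplices (5): P, Q, R, S, T
  1-simplices (10): PQ, PR, PS, PT, QR, QS, QT, RS, RT, ST
  2-simplices (5): PQR, PQS, PRT, QST, RST

giving chain groups C_0 ≅ Z^5, C_1 ≅ Z^10, C_2 ≅ Z^5.

The boundary map ∂_1: C_1 → C_0 maps an edge to its endpoints' difference, ∂[p,q] = q − p.
The 5×10 boundary matrix has rank 4 and Smith normal form diag(1,1,1,1).

The boundary map ∂_2: C_2 → C_1 sends each 2-simplex [p,q,r] to [q,r] − [p,r] + [p,q]. For instance
  ∂QST = ST − QT + QS,
  ∂RST = ST − RT + RS.
As a 10×5 matrix over Z this has rank 5, with invariant factors (1,1,1,1,1).

Reading off H_k = ker ∂_k / im ∂_{k+1}:

  H_2: rank ker ∂_2 − rank ∂_3 = (5 − 5) − 0 = 0, and there is no ∂_3, so H_2 ≅ 0.

(K is a triangulation of the Möbius band.)

H_2 = 0.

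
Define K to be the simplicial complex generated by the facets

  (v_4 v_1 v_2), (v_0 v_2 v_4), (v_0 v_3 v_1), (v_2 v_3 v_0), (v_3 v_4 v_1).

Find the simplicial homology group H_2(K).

H_2 = 0.

Fix the vertex order v_0 < v_1 < v_2 < v_3 < v_4 and write every simplex with vertices in increasing order. Then dim K = 2 and the simplices of K are:

  0-simplices (5): [v_0], [v_1], [v_2], [v_3], [v_4]
  1-simplices (10): [v_0,v_1], [v_0,v_2], [v_0,v_3], [v_0,v_4], [v_1,v_2], [v_1,v_3], [v_1,v_4], [v_2,v_3], [v_2,v_4], [v_3,v_4]
  2-simplices (5): [v_0,v_1,v_3], [v_0,v_2,v_3], [v_0,v_2,v_4], [v_1,v_2,v_4], [v_1,v_3,v_4]

giving chain groups C_0 ≅ Z^5, C_1 ≅ Z^10, C_2 ≅ Z^5.

Boundary ∂_1: C_1 → C_0 sends each edge [p,q] (with p < q) to q − p. For instance
  ∂[v_0,v_3] = [v_3] − [v_0].
As a 5×10 matrix over Z this has rank 4, with invariant factors (1,1,1,1).

Boundary ∂_2: C_2 → C_1 sends each 2-simplex [p,q,r] to [q,r] − [p,r] + [p,q]. For instance
  ∂[v_1,v_3,v_4] = [v_3,v_4] − [v_1,v_4] + [v_1,v_3],
  ∂[v_0,v_2,v_4] = [v_2,v_4] − [v_0,v_4] + [v_0,v_2].
This gives a 10×5 integer matrix of rank 5; reducing to Smith normal form yields diagonal entries (1,1,1,1,1).

Computing H_k = (kernel of ∂_k) / (image of ∂_{k+1}):

  H_2: rank ker ∂_2 − rank ∂_3 = (5 − 5) − 0 = 0, and there is no ∂_3, so H_2 ≅ 0.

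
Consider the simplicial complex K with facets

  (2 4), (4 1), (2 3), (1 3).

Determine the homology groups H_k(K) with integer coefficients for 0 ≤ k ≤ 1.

H_0 = Z,  H_1 = Z.

We work with the vertex ordering 1 < 2 < 3 < 4. The simplices of K, each written with vertices in increasing order, are:

  0-simplices (4): [1], [2], [3], [4]
  1-simplices (4): [1,3], [1,4], [2,3], [2,4]

giving chain groups C_0 ≅ Z^4, C_1 ≅ Z^4.

Boundary ∂_1: C_1 → C_0 sends each edge [p,q] (with p < q) to q − p.
This gives a 4×4 integer matrix of rank 3; reducing to Smith normal form yields diagonal entries (1,1,1).

Now H_k = ker ∂_k / im ∂_{k+1}, so:

  H_0: rank C_0 − rank ∂_1 = 4 − 3 = 1, and the invariant factors of ∂_1 are all 1, so H_0 ≅ Z.
  H_1: rank ker ∂_1 − rank ∂_2 = (4 − 3) − 0 = 1, and there is no ∂_2, so H_1 ≅ Z.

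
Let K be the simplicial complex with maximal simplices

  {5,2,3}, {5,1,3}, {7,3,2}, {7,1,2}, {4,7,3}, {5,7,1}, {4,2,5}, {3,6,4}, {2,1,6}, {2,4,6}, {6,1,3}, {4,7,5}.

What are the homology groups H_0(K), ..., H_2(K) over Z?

Take the total order 1 < 2 < 3 < 4 < 5 < 6 < 7 on the vertex set. Then K (dimension 2) consists of the simplices:

  0-simplices (7): [1], [2], [3], [4], [5], [6], [7]
  1-simplices (18): [1,2], [1,3], [1,5], [1,6], [1,7], [2,3], [2,4], [2,5], [2,6], [2,7], [3,4], [3,5], [3,6], [3,7], [4,5], [4,6], [4,7], [5,7]
  2-simplices (12): [1,2,6], [1,2,7], [1,3,5], [1,3,6], [1,5,7], [2,3,5], [2,3,7], [2,4,5], [2,4,6], [3,4,6], [3,4,7], [4,5,7]

Hence C_0 ≅ Z^7, C_1 ≅ Z^18, C_2 ≅ Z^12.

Boundary ∂_1: C_1 → C_0 sends each edge [p,q] (with p < q) to q − p.
The 7×18 boundary matrix has rank 6 and Smith normal form diag(1,1,1,1,1,1).

∂_2: C_2 → C_1 maps a triangle to the signed sum of its edges. For instance
  ∂[1,2,6] = [2,6] − [1,6] + [1,2],
  ∂[2,4,5] = [4,5] − [2,5] + [2,4].
The resulting 18×12 matrix has rank 12, and its Smith normal form has invariant factors (1,1,1,1,1,1,1,1,1,1,1,2).

Now H_k = ker ∂_k / im ∂_{k+1}, so:

  H_0: rank C_0 − rank ∂_1 = 7 − 6 = 1, and the invariant factors of ∂_1 are all 1, so H_0 ≅ Z.
  H_1: rank ker ∂_1 − rank ∂_2 = (18 − 6) − 12 = 0, and ∂_2 has invariant factor 2 > 1, so H_1 ≅ Z/2.
  H_2: rank ker ∂_2 − rank ∂_3 = (12 − 12) − 0 = 0, and there is no ∂_3, so H_2 ≅ 0.

(K is a triangulation of the real projective plane RP^2.)

H_0 = Z,  H_1 = Z/2,  H_2 = 0.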